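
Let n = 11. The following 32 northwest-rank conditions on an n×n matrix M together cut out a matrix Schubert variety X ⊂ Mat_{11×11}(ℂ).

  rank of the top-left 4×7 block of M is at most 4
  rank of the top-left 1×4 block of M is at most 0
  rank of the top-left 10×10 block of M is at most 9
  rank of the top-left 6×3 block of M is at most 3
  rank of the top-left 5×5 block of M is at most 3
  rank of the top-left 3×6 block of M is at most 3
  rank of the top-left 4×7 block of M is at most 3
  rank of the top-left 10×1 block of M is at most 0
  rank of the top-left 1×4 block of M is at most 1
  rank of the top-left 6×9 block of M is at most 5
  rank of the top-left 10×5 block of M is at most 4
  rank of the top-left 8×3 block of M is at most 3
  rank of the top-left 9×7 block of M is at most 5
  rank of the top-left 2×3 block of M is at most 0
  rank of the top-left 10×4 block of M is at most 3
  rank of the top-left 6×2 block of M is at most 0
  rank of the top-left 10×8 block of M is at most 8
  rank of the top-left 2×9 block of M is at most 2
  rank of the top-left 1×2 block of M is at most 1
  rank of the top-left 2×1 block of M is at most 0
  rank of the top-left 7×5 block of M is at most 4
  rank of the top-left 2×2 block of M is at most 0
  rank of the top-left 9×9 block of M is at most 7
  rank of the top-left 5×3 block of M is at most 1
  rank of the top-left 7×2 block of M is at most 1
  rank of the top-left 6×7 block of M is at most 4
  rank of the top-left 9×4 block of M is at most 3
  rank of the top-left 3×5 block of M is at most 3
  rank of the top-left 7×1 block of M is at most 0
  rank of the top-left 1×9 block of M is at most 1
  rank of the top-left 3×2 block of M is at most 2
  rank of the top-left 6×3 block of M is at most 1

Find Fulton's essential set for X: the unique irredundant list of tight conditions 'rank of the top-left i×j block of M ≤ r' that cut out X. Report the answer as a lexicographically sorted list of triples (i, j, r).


Recovering R(i,j) via the rank-extension bound from the 32 conditions:

  R[1]: 0, 0, 0, 0, 1, 1, 1, 1, 1, 1, 1
  R[2]: 0, 0, 0, 1, 2, 2, 2, 2, 2, 2, 2
  R[3]: 0, 0, 1, 2, 3, 3, 3, 3, 3, 3, 3
  R[4]: 0, 0, 1, 2, 3, 3, 3, 4, 4, 4, 4
  R[5]: 0, 0, 1, 2, 3, 4, 4, 5, 5, 5, 5
  R[6]: 0, 0, 1, 2, 3, 4, 4, 5, 5, 6, 6
  R[7]: 0, 1, 2, 3, 4, 5, 5, 6, 6, 7, 7
  R[8]: 0, 1, 2, 3, 4, 5, 5, 6, 7, 8, 8
  R[9]: 0, 1, 2, 3, 4, 5, 5, 6, 7, 8, 9
  R[10]: 0, 1, 2, 3, 4, 5, 6, 7, 8, 9, 10
  R[11]: 1, 2, 3, 4, 5, 6, 7, 8, 9, 10, 11

so w = (5, 4, 3, 8, 6, 10, 2, 9, 11, 7, 1).

Fulton essential set (8 of the 25 Rothe cells):

[(1, 4, 0), (2, 3, 0), (4, 7, 3), (6, 2, 0), (6, 7, 4), (6, 9, 5), (9, 7, 5), (10, 1, 0)]


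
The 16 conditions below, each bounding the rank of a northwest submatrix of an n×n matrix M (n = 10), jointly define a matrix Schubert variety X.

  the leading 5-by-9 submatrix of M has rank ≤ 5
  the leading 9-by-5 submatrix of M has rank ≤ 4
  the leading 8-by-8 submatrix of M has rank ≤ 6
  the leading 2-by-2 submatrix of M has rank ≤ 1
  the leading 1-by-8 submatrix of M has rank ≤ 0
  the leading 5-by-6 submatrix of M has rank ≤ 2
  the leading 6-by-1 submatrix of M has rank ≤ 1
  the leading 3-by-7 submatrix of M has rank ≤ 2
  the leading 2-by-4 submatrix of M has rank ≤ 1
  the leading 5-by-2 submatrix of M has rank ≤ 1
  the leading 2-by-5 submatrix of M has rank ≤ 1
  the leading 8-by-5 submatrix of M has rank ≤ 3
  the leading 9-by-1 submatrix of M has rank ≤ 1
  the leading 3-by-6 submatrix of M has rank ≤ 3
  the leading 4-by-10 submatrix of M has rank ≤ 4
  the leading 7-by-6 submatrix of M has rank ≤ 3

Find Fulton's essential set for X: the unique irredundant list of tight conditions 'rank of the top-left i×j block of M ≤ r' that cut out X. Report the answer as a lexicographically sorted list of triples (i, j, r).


Reconstructing r_w from the 16 given conditions:

  R[1]: 0 | 0 | 0 | 0 | 0 | 0 | 0 | 0 | 1 | 1
  R[2]: 1 | 1 | 1 | 1 | 1 | 1 | 1 | 1 | 2 | 2
  R[3]: 1 | 1 | 2 | 2 | 2 | 2 | 2 | 2 | 3 | 3
  R[4]: 1 | 1 | 2 | 2 | 2 | 2 | 3 | 3 | 4 | 4
  R[5]: 1 | 1 | 2 | 2 | 2 | 2 | 3 | 4 | 5 | 5
  R[6]: 1 | 2 | 3 | 3 | 3 | 3 | 4 | 5 | 6 | 6
  R[7]: 1 | 2 | 3 | 3 | 3 | 3 | 4 | 5 | 6 | 7
  R[8]: 1 | 2 | 3 | 3 | 3 | 4 | 5 | 6 | 7 | 8
  R[9]: 1 | 2 | 3 | 4 | 4 | 5 | 6 | 7 | 8 | 9
  R[10]: 1 | 2 | 3 | 4 | 5 | 6 | 7 | 8 | 9 | 10

reading off 1-entries of Δ²R: w = (9, 1, 3, 7, 8, 2, 10, 6, 4, 5).

Fulton essential set (5 of the 22 Rothe cells):

[(1, 8, 0), (5, 2, 1), (5, 6, 2), (7, 6, 3), (8, 5, 3)]


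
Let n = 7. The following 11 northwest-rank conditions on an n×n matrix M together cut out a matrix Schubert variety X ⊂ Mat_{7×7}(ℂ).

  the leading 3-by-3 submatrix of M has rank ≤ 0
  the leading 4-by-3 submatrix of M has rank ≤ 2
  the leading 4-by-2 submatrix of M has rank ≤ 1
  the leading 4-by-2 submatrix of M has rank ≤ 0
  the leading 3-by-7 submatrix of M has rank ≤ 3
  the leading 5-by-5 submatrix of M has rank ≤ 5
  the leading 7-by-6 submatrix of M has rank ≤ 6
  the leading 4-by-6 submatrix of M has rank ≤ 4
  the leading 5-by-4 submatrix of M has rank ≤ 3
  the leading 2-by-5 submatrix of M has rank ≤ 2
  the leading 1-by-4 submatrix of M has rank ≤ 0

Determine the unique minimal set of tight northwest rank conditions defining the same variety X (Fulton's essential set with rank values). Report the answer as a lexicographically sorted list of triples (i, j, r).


The tightest implied rank at each (i,j), from the 11 conditions:

  row 1: 0, 0, 0, 0, 1, 1, 1
  row 2: 0, 0, 0, 1, 2, 2, 2
  row 3: 0, 0, 0, 1, 2, 3, 3
  row 4: 0, 0, 1, 2, 3, 4, 4
  row 5: 1, 1, 2, 3, 4, 5, 5
  row 6: 1, 2, 3, 4, 5, 6, 6
  row 7: 1, 2, 3, 4, 5, 6, 7

the unique w with this rank table is (5, 4, 6, 3, 1, 2, 7).

Fulton essential set (3 of the 12 Rothe cells):

[(1, 4, 0), (3, 3, 0), (4, 2, 0)]


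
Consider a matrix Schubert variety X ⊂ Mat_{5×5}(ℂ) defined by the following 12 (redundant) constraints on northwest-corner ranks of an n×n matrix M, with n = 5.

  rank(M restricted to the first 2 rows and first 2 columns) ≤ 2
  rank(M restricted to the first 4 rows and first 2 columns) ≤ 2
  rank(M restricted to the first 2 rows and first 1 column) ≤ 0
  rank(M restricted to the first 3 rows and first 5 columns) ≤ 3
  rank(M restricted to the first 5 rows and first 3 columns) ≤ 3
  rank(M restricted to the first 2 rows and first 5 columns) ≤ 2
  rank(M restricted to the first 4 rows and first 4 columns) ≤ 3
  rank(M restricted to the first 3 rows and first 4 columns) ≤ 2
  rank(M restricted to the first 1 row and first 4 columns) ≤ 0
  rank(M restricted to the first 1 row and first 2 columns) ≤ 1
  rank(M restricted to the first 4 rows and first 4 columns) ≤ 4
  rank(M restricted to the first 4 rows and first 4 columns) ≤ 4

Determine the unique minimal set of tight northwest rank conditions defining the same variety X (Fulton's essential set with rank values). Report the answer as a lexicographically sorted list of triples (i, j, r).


The tightest implied rank at each (i,j), from the 12 conditions:

  row 1: 0 0 0 0 1
  row 2: 0 1 1 1 2
  row 3: 1 2 2 2 3
  row 4: 1 2 3 3 4
  row 5: 1 2 3 4 5

second differences of R give the permutation w = (5, 2, 1, 3, 4).

Rothe diagram D(w) (5 cells), 2 SE-corners (essential conditions):

[(1, 4, 0), (2, 1, 0)]


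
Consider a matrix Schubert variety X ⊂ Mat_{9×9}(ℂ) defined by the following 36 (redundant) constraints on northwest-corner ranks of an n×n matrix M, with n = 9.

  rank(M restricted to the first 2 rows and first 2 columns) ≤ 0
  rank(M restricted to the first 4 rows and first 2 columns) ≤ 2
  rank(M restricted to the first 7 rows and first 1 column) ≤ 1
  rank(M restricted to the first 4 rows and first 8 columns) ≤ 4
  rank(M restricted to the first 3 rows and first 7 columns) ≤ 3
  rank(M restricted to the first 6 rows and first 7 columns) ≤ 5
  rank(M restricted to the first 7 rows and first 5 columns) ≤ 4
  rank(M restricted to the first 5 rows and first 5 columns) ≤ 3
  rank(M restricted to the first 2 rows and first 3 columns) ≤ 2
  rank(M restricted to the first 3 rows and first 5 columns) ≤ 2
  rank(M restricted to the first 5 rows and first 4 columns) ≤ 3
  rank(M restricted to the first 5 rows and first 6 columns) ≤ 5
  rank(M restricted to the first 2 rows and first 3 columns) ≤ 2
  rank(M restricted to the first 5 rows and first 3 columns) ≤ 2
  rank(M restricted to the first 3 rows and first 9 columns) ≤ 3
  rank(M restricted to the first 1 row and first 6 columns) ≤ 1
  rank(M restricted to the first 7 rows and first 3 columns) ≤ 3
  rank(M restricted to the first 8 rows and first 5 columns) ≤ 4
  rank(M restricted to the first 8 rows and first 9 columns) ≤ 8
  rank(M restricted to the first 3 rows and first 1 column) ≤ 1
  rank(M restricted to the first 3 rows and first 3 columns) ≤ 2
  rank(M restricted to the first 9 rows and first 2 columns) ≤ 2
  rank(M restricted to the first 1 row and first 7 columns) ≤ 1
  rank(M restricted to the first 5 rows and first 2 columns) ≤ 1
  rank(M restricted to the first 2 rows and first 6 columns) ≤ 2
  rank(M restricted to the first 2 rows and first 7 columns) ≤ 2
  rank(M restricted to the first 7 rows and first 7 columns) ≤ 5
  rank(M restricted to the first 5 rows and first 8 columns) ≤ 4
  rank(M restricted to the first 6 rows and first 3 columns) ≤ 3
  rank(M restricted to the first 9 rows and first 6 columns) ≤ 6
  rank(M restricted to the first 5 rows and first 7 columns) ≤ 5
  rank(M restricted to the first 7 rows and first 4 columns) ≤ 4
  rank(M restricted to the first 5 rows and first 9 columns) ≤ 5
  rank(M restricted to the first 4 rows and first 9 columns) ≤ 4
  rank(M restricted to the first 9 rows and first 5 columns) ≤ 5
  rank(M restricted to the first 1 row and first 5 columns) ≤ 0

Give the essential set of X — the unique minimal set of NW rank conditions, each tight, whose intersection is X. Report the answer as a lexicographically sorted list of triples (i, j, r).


Computing R[i][j] = min implied NW-rank bound (n=9, 36 conditions):

  i=1: 0  0  0  0  0  1  1  1  1
  i=2: 0  0  1  1  1  2  2  2  2
  i=3: 1  1  2  2  2  3  3  3  3
  i=4: 1  1  2  3  3  4  4  4  4
  i=5: 1  1  2  3  3  4  4  4  5
  i=6: 1  2  3  4  4  5  5  5  6
  i=7: 1  2  3  4  4  5  5  6  7
  i=8: 1  2  3  4  4  5  6  7  8
  i=9: 1  2  3  4  5  6  7  8  9

hence w(1..9) = (6, 3, 1, 4, 9, 2, 8, 7, 5).

|D(w)|=15, |Ess(w)|=7:

[(1, 5, 0), (2, 2, 0), (5, 2, 1), (5, 5, 3), (5, 8, 4), (7, 7, 5), (8, 5, 4)]


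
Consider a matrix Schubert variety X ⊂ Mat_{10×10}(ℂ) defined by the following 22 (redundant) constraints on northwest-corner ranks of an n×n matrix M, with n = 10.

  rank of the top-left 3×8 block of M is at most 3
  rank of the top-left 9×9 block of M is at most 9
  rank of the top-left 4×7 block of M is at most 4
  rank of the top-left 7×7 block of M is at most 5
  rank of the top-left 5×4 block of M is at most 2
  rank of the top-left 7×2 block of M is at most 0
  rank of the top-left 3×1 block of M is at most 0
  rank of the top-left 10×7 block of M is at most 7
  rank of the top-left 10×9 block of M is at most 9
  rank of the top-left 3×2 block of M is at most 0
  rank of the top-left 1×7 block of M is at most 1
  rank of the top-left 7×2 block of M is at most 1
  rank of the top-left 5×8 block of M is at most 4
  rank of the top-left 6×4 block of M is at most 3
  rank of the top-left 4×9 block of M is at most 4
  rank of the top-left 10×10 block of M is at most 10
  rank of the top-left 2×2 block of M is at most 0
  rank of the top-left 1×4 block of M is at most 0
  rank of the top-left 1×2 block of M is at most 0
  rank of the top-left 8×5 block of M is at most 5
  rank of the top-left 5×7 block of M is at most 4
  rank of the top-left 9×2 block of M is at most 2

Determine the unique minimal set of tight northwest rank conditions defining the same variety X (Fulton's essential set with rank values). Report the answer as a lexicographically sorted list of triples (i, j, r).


Propagating the 22 rank bounds to every northwest block:

  R[1]: 0, 0, 0, 0, 1, 1, 1, 1, 1, 1
  R[2]: 0, 0, 1, 1, 2, 2, 2, 2, 2, 2
  R[3]: 0, 0, 1, 2, 3, 3, 3, 3, 3, 3
  R[4]: 0, 0, 1, 2, 3, 4, 4, 4, 4, 4
  R[5]: 0, 0, 1, 2, 3, 4, 4, 4, 5, 5
  R[6]: 0, 0, 1, 2, 3, 4, 5, 5, 6, 6
  R[7]: 0, 0, 1, 2, 3, 4, 5, 6, 7, 7
  R[8]: 1, 1, 2, 3, 4, 5, 6, 7, 8, 8
  R[9]: 1, 2, 3, 4, 5, 6, 7, 8, 9, 9
  R[10]: 1, 2, 3, 4, 5, 6, 7, 8, 9, 10

giving w = (5, 3, 4, 6, 9, 7, 8, 1, 2, 10) via Δ²R.

Fulton essential set (3 of the 18 Rothe cells):

[(1, 4, 0), (5, 8, 4), (7, 2, 0)]


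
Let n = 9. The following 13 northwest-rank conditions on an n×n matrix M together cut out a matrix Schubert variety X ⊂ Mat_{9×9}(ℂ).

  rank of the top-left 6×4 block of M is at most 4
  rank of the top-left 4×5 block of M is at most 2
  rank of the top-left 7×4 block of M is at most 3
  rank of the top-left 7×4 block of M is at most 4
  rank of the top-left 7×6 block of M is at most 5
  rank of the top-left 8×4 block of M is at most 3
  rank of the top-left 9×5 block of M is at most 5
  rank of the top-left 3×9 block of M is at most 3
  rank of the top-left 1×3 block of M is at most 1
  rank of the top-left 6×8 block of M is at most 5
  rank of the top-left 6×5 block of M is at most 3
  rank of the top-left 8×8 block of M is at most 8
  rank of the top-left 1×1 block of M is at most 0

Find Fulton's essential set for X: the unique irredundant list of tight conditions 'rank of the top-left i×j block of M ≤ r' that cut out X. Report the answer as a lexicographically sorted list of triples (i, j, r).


Computing R[i][j] = min implied NW-rank bound (n=9, 13 conditions):

  R[1]: 0, 1, 1, 1, 1, 1, 1, 1, 1
  R[2]: 1, 2, 2, 2, 2, 2, 2, 2, 2
  R[3]: 1, 2, 2, 2, 2, 3, 3, 3, 3
  R[4]: 1, 2, 2, 2, 2, 3, 4, 4, 4
  R[5]: 1, 2, 3, 3, 3, 4, 5, 5, 5
  R[6]: 1, 2, 3, 3, 3, 4, 5, 5, 6
  R[7]: 1, 2, 3, 3, 4, 5, 6, 6, 7
  R[8]: 1, 2, 3, 3, 4, 5, 6, 7, 8
  R[9]: 1, 2, 3, 4, 5, 6, 7, 8, 9

giving w = (2, 1, 6, 7, 3, 9, 5, 8, 4) via Δ²R.

5 SE-corners of the 12-cell Rothe diagram give Ess(w):

[(1, 1, 0), (4, 5, 2), (6, 5, 3), (6, 8, 5), (8, 4, 3)]


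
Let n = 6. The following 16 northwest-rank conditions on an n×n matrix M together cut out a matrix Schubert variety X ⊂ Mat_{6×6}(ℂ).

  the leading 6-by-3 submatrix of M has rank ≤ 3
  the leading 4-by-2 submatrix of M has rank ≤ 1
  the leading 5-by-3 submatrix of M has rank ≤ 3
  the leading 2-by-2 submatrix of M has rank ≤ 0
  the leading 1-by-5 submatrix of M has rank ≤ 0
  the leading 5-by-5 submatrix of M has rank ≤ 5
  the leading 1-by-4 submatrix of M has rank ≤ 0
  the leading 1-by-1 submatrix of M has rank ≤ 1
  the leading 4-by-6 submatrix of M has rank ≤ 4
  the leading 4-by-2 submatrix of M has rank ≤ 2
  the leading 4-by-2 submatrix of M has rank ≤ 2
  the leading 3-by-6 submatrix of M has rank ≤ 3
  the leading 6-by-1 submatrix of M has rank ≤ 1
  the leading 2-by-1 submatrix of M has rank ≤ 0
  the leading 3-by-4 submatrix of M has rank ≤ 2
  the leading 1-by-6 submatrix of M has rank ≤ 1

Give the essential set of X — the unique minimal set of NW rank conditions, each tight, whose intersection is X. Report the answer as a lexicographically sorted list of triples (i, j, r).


Reconstructing r_w from the 16 given conditions:

  row 1: 0 0 0 0 0 1
  row 2: 0 0 1 1 1 2
  row 3: 1 1 2 2 2 3
  row 4: 1 1 2 3 3 4
  row 5: 1 2 3 4 4 5
  row 6: 1 2 3 4 5 6

the unique w with this rank table is (6, 3, 1, 4, 2, 5).

Rothe diagram D(w) (8 cells), 3 SE-corners (essential conditions):

[(1, 5, 0), (2, 2, 0), (4, 2, 1)]


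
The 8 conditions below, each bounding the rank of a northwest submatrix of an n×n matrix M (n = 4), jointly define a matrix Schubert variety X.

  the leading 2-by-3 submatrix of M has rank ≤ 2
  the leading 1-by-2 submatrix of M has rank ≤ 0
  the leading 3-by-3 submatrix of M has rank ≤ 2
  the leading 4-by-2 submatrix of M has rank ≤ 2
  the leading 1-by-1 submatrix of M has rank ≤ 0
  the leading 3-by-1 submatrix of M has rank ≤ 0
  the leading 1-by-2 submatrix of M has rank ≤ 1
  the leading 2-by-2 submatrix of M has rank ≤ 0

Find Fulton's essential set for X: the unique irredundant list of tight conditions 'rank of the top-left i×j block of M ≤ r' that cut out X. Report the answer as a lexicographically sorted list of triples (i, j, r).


The tightest implied rank at each (i,j), from the 8 conditions:

  0 | 0 | 1 | 1
  0 | 0 | 1 | 2
  0 | 1 | 2 | 3
  1 | 2 | 3 | 4

reading off 1-entries of Δ²R: w = (3, 4, 2, 1).

ℓ(w)=5; the 2 essential cells (i,j,r):

[(2, 2, 0), (3, 1, 0)]


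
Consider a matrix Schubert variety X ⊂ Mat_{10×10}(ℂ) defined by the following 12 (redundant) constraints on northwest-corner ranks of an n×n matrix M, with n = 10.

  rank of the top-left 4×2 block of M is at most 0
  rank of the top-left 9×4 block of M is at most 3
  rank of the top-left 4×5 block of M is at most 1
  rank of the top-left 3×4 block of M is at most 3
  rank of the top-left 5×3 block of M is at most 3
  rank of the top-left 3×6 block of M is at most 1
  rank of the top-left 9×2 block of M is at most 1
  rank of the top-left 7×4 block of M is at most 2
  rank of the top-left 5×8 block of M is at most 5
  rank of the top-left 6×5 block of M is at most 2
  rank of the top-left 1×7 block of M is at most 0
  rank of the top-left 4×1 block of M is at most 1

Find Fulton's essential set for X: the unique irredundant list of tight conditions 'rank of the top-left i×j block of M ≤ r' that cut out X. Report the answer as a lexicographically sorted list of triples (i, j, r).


Propagating the 12 rank bounds to every northwest block:

  i=1: 0 0 0 0 0 0 0 1 1 1
  i=2: 0 0 1 1 1 1 1 2 2 2
  i=3: 0 0 1 1 1 1 2 3 3 3
  i=4: 0 0 1 1 1 2 3 4 4 4
  i=5: 1 1 2 2 2 3 4 5 5 5
  i=6: 1 1 2 2 2 3 4 5 6 6
  i=7: 1 1 2 2 3 4 5 6 7 7
  i=8: 1 1 2 3 4 5 6 7 8 8
  i=9: 1 1 2 3 4 5 6 7 8 9
  i=10: 1 2 3 4 5 6 7 8 9 10

so w = (8, 3, 7, 6, 1, 9, 5, 4, 10, 2).

Rothe diagram D(w) (25 cells), 7 SE-corners (essential conditions):

[(1, 7, 0), (3, 6, 1), (4, 2, 0), (4, 5, 1), (6, 5, 2), (7, 4, 2), (9, 2, 1)]


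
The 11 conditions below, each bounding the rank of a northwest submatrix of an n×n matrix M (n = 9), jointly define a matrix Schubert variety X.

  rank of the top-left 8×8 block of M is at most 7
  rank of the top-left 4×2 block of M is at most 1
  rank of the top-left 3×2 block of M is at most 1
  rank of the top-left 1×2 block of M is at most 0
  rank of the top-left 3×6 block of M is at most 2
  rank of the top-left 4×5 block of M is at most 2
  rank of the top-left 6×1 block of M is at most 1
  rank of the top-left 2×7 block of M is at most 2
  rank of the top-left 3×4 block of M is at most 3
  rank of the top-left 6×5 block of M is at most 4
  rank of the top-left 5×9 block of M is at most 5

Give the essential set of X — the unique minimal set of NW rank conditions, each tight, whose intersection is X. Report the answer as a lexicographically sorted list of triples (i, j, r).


Rank table r_w(9×9) implied by the 11 constraints:

  0 0 1 1 1 1 1 1 1
  1 1 2 2 2 2 2 2 2
  1 1 2 2 2 2 3 3 3
  1 1 2 2 2 3 4 4 4
  1 2 3 3 3 4 5 5 5
  1 2 3 4 4 5 6 6 6
  1 2 3 4 5 6 7 7 7
  1 2 3 4 5 6 7 7 8
  1 2 3 4 5 6 7 8 9

second differences of R give the permutation w = (3, 1, 7, 6, 2, 4, 5, 9, 8).

D(w) has 10 cells with 5 SE-corners; essential set:

[(1, 2, 0), (3, 6, 2), (4, 2, 1), (4, 5, 2), (8, 8, 7)]


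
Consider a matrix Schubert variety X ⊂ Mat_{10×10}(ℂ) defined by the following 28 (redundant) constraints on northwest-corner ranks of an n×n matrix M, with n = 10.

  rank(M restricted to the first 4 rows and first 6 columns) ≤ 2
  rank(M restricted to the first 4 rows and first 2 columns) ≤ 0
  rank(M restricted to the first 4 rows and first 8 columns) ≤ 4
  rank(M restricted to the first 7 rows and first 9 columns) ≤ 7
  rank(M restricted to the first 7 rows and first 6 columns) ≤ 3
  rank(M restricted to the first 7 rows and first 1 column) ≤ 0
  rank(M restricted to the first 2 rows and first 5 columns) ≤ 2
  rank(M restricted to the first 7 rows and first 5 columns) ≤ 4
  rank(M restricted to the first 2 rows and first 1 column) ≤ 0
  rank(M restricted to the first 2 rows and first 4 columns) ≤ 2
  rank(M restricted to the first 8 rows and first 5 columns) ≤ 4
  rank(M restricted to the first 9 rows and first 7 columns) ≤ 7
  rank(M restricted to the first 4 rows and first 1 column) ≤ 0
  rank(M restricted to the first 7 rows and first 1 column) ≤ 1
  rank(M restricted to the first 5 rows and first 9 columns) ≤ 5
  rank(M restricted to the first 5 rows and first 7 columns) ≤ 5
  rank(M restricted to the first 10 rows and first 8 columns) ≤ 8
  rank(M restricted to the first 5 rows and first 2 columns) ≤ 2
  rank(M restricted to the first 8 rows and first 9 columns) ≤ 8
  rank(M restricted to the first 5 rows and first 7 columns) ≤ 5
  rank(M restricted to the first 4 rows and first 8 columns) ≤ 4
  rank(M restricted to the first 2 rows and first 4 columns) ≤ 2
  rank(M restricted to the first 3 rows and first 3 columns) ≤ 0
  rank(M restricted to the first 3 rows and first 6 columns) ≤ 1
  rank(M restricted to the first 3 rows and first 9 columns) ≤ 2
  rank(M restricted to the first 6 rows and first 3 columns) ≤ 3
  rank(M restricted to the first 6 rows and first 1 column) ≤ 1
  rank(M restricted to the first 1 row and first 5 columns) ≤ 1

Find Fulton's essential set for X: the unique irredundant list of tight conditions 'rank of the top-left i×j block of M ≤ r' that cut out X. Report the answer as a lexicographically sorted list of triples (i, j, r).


Computing R[i][j] = min implied NW-rank bound (n=10, 28 conditions):

  0 | 0 | 0 | 1 | 1 | 1 | 1 | 1 | 1 | 1
  0 | 0 | 0 | 1 | 1 | 1 | 2 | 2 | 2 | 2
  0 | 0 | 0 | 1 | 1 | 1 | 2 | 2 | 2 | 3
  0 | 0 | 1 | 2 | 2 | 2 | 3 | 3 | 3 | 4
  0 | 1 | 2 | 3 | 3 | 3 | 4 | 4 | 4 | 5
  0 | 1 | 2 | 3 | 3 | 3 | 4 | 5 | 5 | 6
  0 | 1 | 2 | 3 | 3 | 3 | 4 | 5 | 6 | 7
  1 | 2 | 3 | 4 | 4 | 4 | 5 | 6 | 7 | 8
  1 | 2 | 3 | 4 | 5 | 5 | 6 | 7 | 8 | 9
  1 | 2 | 3 | 4 | 5 | 6 | 7 | 8 | 9 | 10

the unique w with this rank table is (4, 7, 10, 3, 2, 8, 9, 1, 5, 6).

Rothe diagram D(w) (24 cells), 6 SE-corners (essential conditions):

[(3, 3, 0), (3, 6, 1), (3, 9, 2), (4, 2, 0), (7, 1, 0), (7, 6, 3)]


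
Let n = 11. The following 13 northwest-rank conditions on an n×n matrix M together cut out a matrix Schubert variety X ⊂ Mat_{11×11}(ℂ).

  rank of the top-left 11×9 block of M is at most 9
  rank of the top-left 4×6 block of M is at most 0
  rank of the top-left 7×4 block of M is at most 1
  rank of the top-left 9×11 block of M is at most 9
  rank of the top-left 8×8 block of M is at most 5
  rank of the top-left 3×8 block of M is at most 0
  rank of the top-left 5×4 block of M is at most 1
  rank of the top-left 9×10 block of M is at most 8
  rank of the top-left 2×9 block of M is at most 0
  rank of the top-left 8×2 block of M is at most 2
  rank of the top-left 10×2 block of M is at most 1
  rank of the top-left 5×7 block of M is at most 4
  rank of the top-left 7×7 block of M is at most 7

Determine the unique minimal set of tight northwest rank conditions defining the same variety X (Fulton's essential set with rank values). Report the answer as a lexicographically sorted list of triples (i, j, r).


The tightest implied rank at each (i,j), from the 13 conditions:

  i=1: 0 | 0 | 0 | 0 | 0 | 0 | 0 | 0 | 0 | 1 | 1
  i=2: 0 | 0 | 0 | 0 | 0 | 0 | 0 | 0 | 0 | 1 | 2
  i=3: 0 | 0 | 0 | 0 | 0 | 0 | 0 | 0 | 1 | 2 | 3
  i=4: 0 | 0 | 0 | 0 | 0 | 0 | 1 | 1 | 2 | 3 | 4
  i=5: 1 | 1 | 1 | 1 | 1 | 1 | 2 | 2 | 3 | 4 | 5
  i=6: 1 | 1 | 1 | 1 | 2 | 2 | 3 | 3 | 4 | 5 | 6
  i=7: 1 | 1 | 1 | 1 | 2 | 3 | 4 | 4 | 5 | 6 | 7
  i=8: 1 | 1 | 2 | 2 | 3 | 4 | 5 | 5 | 6 | 7 | 8
  i=9: 1 | 1 | 2 | 3 | 4 | 5 | 6 | 6 | 7 | 8 | 9
  i=10: 1 | 1 | 2 | 3 | 4 | 5 | 6 | 7 | 8 | 9 | 10
  i=11: 1 | 2 | 3 | 4 | 5 | 6 | 7 | 8 | 9 | 10 | 11

second differences of R give the permutation w = (10, 11, 9, 7, 1, 5, 6, 3, 4, 8, 2).

D(w) has 41 cells with 5 SE-corners; essential set:

[(2, 9, 0), (3, 8, 0), (4, 6, 0), (7, 4, 1), (10, 2, 1)]


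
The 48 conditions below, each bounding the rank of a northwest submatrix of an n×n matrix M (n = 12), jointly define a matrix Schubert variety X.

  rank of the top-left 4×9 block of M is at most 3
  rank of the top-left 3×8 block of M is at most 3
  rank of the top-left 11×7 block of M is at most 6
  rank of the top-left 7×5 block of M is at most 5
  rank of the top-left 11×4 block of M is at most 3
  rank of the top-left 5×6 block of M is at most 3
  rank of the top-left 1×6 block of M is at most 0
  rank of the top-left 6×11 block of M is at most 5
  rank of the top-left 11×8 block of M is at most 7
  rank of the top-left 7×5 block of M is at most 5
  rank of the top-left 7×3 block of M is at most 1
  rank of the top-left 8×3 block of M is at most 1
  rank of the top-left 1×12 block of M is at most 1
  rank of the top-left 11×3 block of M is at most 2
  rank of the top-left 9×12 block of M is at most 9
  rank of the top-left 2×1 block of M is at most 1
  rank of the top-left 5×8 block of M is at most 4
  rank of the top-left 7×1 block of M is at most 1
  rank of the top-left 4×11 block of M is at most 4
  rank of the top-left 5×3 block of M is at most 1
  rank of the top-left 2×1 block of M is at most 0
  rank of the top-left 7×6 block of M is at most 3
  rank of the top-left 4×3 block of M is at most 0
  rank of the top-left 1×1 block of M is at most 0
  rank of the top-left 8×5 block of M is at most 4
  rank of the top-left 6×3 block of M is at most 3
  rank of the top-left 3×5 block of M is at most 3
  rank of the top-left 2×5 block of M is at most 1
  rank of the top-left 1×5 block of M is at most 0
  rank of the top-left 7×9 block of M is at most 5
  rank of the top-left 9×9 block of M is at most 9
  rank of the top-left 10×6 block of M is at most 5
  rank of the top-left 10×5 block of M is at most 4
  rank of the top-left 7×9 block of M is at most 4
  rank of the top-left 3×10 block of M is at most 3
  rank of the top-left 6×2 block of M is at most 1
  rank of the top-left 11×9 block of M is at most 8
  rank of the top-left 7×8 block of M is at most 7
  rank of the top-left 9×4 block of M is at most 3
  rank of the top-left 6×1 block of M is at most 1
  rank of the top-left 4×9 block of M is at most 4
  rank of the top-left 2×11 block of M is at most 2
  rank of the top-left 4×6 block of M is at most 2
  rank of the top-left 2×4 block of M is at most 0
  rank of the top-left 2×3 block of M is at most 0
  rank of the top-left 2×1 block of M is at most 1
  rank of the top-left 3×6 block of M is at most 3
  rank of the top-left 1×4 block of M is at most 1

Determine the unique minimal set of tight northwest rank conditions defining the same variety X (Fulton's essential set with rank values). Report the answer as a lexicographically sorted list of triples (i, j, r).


Recovering R(i,j) via the rank-extension bound from the 48 conditions:

  i=1: 0 | 0 | 0 | 0 | 0 | 0 | 1 | 1 | 1 | 1 | 1 | 1
  i=2: 0 | 0 | 0 | 0 | 1 | 1 | 2 | 2 | 2 | 2 | 2 | 2
  i=3: 0 | 0 | 0 | 1 | 2 | 2 | 3 | 3 | 3 | 3 | 3 | 3
  i=4: 0 | 0 | 0 | 1 | 2 | 2 | 3 | 3 | 3 | 4 | 4 | 4
  i=5: 1 | 1 | 1 | 2 | 3 | 3 | 4 | 4 | 4 | 5 | 5 | 5
  i=6: 1 | 1 | 1 | 2 | 3 | 3 | 4 | 4 | 4 | 5 | 5 | 6
  i=7: 1 | 1 | 1 | 2 | 3 | 3 | 4 | 4 | 4 | 5 | 6 | 7
  i=8: 1 | 1 | 1 | 2 | 3 | 4 | 5 | 5 | 5 | 6 | 7 | 8
  i=9: 1 | 2 | 2 | 3 | 4 | 5 | 6 | 6 | 6 | 7 | 8 | 9
  i=10: 1 | 2 | 2 | 3 | 4 | 5 | 6 | 7 | 7 | 8 | 9 | 10
  i=11: 1 | 2 | 2 | 3 | 4 | 5 | 6 | 7 | 8 | 9 | 10 | 11
  i=12: 1 | 2 | 3 | 4 | 5 | 6 | 7 | 8 | 9 | 10 | 11 | 12

the unique w with this rank table is (7, 5, 4, 10, 1, 12, 11, 6, 2, 8, 9, 3).

ℓ(w)=34; the 10 essential cells (i,j,r):

[(1, 6, 0), (2, 4, 0), (4, 3, 0), (4, 6, 2), (4, 9, 3), (6, 11, 5), (7, 6, 3), (7, 9, 4), (8, 3, 1), (11, 3, 2)]


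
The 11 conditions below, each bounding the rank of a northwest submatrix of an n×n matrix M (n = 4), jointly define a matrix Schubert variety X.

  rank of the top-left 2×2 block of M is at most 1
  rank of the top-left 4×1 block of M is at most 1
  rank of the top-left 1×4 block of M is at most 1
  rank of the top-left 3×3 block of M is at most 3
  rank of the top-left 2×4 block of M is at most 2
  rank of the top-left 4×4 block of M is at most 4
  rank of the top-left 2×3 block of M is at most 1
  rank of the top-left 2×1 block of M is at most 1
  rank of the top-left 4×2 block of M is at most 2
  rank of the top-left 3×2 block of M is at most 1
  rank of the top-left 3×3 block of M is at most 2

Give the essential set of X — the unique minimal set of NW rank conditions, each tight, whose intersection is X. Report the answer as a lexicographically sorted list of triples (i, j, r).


Rank table r_w(4×4) implied by the 11 constraints:

  i=1: 1, 1, 1, 1
  i=2: 1, 1, 1, 2
  i=3: 1, 1, 2, 3
  i=4: 1, 2, 3, 4

hence w(1..4) = (1, 4, 3, 2).

D(w) has 3 cells with 2 SE-corners; essential set:

[(2, 3, 1), (3, 2, 1)]


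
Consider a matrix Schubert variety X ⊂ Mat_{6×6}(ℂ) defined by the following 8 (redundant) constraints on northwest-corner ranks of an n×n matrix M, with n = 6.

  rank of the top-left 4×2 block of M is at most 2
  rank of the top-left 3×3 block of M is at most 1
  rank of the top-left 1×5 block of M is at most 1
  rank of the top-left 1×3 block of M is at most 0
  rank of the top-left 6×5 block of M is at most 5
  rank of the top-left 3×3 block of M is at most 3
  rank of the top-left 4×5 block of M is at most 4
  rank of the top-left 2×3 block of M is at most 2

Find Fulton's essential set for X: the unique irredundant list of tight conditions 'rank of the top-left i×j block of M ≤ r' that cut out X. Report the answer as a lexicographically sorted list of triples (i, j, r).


Recovering R(i,j) via the rank-extension bound from the 8 conditions:

  R[1]: 0  0  0  1  1  1
  R[2]: 1  1  1  2  2  2
  R[3]: 1  1  1  2  3  3
  R[4]: 1  2  2  3  4  4
  R[5]: 1  2  3  4  5  5
  R[6]: 1  2  3  4  5  6

the unique w with this rank table is (4, 1, 5, 2, 3, 6).

Fulton essential set (2 of the 5 Rothe cells):

[(1, 3, 0), (3, 3, 1)]


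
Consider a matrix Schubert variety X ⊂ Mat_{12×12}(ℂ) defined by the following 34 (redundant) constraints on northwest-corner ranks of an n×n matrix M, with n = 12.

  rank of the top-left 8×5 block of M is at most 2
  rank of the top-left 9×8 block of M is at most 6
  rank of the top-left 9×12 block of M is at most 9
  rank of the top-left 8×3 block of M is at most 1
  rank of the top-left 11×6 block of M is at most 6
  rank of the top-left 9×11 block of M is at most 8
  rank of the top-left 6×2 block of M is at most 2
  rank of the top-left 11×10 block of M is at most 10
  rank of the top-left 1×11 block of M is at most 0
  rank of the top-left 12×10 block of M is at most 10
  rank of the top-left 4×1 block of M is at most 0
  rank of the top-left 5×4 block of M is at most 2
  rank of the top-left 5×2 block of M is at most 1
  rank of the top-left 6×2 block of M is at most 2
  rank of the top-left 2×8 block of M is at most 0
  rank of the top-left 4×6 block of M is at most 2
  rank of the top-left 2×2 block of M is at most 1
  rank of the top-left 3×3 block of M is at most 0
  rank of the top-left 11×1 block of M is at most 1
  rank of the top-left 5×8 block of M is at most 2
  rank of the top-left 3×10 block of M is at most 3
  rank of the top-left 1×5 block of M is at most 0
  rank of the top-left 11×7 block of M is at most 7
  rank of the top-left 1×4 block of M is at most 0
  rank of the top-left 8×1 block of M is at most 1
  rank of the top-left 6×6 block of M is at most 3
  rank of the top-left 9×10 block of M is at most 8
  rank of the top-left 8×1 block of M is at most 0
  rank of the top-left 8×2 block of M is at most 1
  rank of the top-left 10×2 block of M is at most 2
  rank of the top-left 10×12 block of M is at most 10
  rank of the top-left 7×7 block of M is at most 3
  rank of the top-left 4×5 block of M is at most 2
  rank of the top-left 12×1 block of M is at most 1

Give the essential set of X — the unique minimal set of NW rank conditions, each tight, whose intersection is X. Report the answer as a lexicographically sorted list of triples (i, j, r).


Recovering R(i,j) via the rank-extension bound from the 34 conditions:

  0 | 0 | 0 | 0 | 0 | 0 | 0 | 0 | 0 | 0 | 0 | 1
  0 | 0 | 0 | 0 | 0 | 0 | 0 | 0 | 1 | 1 | 1 | 2
  0 | 0 | 0 | 1 | 1 | 1 | 1 | 1 | 2 | 2 | 2 | 3
  0 | 1 | 1 | 2 | 2 | 2 | 2 | 2 | 3 | 3 | 3 | 4
  0 | 1 | 1 | 2 | 2 | 2 | 2 | 2 | 3 | 4 | 4 | 5
  0 | 1 | 1 | 2 | 2 | 3 | 3 | 3 | 4 | 5 | 5 | 6
  0 | 1 | 1 | 2 | 2 | 3 | 3 | 4 | 5 | 6 | 6 | 7
  0 | 1 | 1 | 2 | 2 | 3 | 4 | 5 | 6 | 7 | 7 | 8
  1 | 2 | 2 | 3 | 3 | 4 | 5 | 6 | 7 | 8 | 8 | 9
  1 | 2 | 3 | 4 | 4 | 5 | 6 | 7 | 8 | 9 | 9 | 10
  1 | 2 | 3 | 4 | 5 | 6 | 7 | 8 | 9 | 10 | 10 | 11
  1 | 2 | 3 | 4 | 5 | 6 | 7 | 8 | 9 | 10 | 11 | 12

giving w = (12, 9, 4, 2, 10, 6, 8, 7, 1, 3, 5, 11) via Δ²R.

D(w) has 39 cells with 8 SE-corners; essential set:

[(1, 11, 0), (2, 8, 0), (3, 3, 0), (5, 8, 2), (7, 7, 3), (8, 1, 0), (8, 3, 1), (8, 5, 2)]


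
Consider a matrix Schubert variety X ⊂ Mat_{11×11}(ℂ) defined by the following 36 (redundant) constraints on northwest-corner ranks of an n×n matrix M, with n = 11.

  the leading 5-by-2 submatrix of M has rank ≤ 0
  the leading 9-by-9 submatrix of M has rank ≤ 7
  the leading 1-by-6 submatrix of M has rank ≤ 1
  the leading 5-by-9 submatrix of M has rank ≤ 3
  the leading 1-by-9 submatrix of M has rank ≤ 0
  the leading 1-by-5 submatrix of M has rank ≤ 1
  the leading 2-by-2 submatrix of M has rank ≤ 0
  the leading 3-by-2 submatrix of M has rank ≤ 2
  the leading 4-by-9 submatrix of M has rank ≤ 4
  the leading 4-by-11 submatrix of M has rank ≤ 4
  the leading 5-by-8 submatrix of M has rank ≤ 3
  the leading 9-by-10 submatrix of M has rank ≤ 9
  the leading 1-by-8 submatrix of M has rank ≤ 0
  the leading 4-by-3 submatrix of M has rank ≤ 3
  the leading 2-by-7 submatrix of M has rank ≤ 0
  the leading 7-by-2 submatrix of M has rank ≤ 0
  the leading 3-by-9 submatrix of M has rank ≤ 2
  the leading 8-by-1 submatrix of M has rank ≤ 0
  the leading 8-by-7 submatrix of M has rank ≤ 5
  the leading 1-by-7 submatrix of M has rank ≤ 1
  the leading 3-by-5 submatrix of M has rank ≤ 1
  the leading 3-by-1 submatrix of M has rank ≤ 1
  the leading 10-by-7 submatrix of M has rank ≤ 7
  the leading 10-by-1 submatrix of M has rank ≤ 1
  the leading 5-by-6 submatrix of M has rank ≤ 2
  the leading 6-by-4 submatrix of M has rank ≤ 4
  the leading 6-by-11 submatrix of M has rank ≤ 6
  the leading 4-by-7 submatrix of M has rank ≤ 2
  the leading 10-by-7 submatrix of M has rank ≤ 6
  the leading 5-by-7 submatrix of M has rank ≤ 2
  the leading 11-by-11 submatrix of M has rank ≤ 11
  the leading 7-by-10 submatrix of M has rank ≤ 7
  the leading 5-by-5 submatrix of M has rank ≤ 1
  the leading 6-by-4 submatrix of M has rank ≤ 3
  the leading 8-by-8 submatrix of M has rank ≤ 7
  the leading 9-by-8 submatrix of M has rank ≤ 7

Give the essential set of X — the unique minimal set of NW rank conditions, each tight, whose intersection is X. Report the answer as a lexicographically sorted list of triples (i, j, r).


Recovering R(i,j) via the rank-extension bound from the 36 conditions:

  0 0 0 0 0 0 0 0 0 1 1
  0 0 0 0 0 0 0 1 1 2 2
  0 0 1 1 1 1 1 2 2 3 3
  0 0 1 1 1 2 2 3 3 4 4
  0 0 1 1 1 2 2 3 3 4 5
  0 0 1 2 2 3 3 4 4 5 6
  0 0 1 2 3 4 4 5 5 6 7
  0 1 2 3 4 5 5 6 6 7 8
  1 2 3 4 5 6 6 7 7 8 9
  1 2 3 4 5 6 6 7 8 9 10
  1 2 3 4 5 6 7 8 9 10 11

giving w = (10, 8, 3, 6, 11, 4, 5, 2, 1, 9, 7) via Δ²R.

Fulton essential set (8 of the 34 Rothe cells):

[(1, 9, 0), (2, 7, 0), (5, 5, 1), (5, 7, 2), (5, 9, 3), (7, 2, 0), (8, 1, 0), (10, 7, 6)]


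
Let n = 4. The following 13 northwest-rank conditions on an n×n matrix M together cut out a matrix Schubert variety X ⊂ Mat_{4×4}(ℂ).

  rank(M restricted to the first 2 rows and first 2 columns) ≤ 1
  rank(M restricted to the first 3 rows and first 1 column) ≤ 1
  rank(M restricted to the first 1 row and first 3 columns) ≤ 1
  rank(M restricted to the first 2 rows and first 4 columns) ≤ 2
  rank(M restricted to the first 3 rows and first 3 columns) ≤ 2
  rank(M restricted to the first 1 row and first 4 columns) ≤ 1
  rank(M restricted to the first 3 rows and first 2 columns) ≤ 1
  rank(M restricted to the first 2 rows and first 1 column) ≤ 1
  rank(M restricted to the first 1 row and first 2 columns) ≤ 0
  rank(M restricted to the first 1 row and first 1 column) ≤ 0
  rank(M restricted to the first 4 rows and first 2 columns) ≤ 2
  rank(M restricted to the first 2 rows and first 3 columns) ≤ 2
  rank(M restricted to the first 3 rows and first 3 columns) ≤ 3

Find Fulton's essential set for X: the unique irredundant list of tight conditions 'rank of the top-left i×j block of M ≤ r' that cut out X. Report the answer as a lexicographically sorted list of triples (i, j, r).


Propagating the 13 rank bounds to every northwest block:

  row 1: 0, 0, 1, 1
  row 2: 1, 1, 2, 2
  row 3: 1, 1, 2, 3
  row 4: 1, 2, 3, 4

giving w = (3, 1, 4, 2) via Δ²R.

ℓ(w)=3; the 2 essential cells (i,j,r):

[(1, 2, 0), (3, 2, 1)]


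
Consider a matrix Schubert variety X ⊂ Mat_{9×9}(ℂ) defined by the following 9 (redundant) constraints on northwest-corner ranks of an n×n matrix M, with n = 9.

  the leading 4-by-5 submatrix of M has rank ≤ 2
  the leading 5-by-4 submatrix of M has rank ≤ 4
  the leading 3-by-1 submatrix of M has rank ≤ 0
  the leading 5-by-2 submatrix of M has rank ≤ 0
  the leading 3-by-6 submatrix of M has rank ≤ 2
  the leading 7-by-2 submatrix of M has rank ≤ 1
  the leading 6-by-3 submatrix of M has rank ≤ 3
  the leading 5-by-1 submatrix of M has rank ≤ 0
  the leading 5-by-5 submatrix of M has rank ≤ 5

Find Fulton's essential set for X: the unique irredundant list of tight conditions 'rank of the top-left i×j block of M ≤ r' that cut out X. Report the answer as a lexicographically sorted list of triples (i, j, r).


Reconstructing r_w from the 9 given conditions:

  row 1: 0 0 1 1 1 1 1 1 1
  row 2: 0 0 1 2 2 2 2 2 2
  row 3: 0 0 1 2 2 2 3 3 3
  row 4: 0 0 1 2 2 3 4 4 4
  row 5: 0 0 1 2 3 4 5 5 5
  row 6: 1 1 2 3 4 5 6 6 6
  row 7: 1 1 2 3 4 5 6 7 7
  row 8: 1 2 3 4 5 6 7 8 8
  row 9: 1 2 3 4 5 6 7 8 9

second differences of R give the permutation w = (3, 4, 7, 6, 5, 1, 8, 2, 9).

4 SE-corners of the 14-cell Rothe diagram give Ess(w):

[(3, 6, 2), (4, 5, 2), (5, 2, 0), (7, 2, 1)]


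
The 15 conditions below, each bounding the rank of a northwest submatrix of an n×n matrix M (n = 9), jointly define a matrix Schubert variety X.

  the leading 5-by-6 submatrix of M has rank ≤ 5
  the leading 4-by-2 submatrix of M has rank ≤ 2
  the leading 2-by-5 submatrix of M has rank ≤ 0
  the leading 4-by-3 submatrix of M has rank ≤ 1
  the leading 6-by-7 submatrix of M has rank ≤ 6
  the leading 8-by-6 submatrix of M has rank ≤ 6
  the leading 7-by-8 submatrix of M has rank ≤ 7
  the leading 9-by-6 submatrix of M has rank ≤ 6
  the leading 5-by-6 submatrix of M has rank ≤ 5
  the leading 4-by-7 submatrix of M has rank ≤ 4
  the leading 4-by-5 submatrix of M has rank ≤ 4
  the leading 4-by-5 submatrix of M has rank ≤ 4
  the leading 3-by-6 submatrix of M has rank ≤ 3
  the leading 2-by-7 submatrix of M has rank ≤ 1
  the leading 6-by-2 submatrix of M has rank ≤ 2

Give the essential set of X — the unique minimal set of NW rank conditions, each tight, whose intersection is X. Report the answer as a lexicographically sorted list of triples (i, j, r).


Recovering R(i,j) via the rank-extension bound from the 15 conditions:

  0, 0, 0, 0, 0, 1, 1, 1, 1
  0, 0, 0, 0, 0, 1, 1, 2, 2
  1, 1, 1, 1, 1, 2, 2, 3, 3
  1, 1, 1, 2, 2, 3, 3, 4, 4
  1, 2, 2, 3, 3, 4, 4, 5, 5
  1, 2, 3, 4, 4, 5, 5, 6, 6
  1, 2, 3, 4, 5, 6, 6, 7, 7
  1, 2, 3, 4, 5, 6, 7, 8, 8
  1, 2, 3, 4, 5, 6, 7, 8, 9

second differences of R give the permutation w = (6, 8, 1, 4, 2, 3, 5, 7, 9).

|D(w)|=13, |Ess(w)|=3:

[(2, 5, 0), (2, 7, 1), (4, 3, 1)]
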